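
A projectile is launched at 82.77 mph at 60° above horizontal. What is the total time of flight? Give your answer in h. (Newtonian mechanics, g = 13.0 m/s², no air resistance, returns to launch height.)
T = 2v₀sin(θ)/g (with unit conversion) = 0.001369 h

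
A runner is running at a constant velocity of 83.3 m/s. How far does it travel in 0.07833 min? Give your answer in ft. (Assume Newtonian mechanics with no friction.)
d = vt (with unit conversion) = 1284.0 ft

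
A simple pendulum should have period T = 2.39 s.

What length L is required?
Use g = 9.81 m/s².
T = 2π√(L/g) → L = g(T/2π)² = 9.81×(2.39/2π)² = 1.419 m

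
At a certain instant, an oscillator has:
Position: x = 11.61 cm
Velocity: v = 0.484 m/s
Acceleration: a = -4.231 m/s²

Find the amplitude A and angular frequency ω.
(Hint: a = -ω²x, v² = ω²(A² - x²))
a = −ω²x → ω = √(|a|/x) = √(4.231/0.1161) = 6.037 rad/s
v² = ω²(A² − x²) → A = √(x² + v²/ω²) = √(0.1161² + 0.484²/6.037²) = 0.1411 m = 14.11 cm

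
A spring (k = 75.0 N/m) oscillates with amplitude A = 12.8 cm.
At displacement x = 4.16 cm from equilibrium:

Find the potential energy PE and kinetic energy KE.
E_total = ½kA² = ½×75.0×(0.128)² = 0.6144 J
PE = ½kx² = ½×75.0×(0.0416)² = 0.0649 J
KE = E_total − PE = 0.5495 J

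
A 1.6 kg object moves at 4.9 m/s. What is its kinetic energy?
KE = ½mv² = ½×1.6×4.9² = 19.208 J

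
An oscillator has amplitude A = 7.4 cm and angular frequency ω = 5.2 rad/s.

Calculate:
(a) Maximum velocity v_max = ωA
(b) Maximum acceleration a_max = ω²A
v_max = ωA = 5.2×0.074 = 0.3848 m/s
a_max = ω²A = 5.2²×0.074 = 2.001 m/s²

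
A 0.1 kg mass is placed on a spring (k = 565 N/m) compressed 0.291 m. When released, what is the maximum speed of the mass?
½kx² = ½mv² → v = x√(k/m) = 0.291×√(565/0.1) = 21.87 m/s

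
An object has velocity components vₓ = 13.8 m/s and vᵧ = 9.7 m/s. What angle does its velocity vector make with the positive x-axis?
θ = arctan(vᵧ/vₓ) = arctan(9.7/13.8) = 35.1°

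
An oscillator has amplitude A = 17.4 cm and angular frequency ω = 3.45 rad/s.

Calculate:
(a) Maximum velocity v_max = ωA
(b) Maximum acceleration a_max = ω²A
v_max = ωA = 3.45×0.174 = 0.6003 m/s
a_max = ω²A = 3.45²×0.174 = 2.071 m/s²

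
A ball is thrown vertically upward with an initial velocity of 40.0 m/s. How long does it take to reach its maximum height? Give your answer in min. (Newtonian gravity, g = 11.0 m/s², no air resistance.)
t_up = v₀/g (with unit conversion) = 0.06061 min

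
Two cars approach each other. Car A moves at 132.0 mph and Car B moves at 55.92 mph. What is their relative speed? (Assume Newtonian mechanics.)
v_rel = v_A + v_B = 132.0 + 55.92 = 187.9 mph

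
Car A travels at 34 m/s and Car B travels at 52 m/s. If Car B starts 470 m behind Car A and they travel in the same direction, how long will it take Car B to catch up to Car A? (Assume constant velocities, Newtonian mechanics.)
Relative speed: v_rel = 52 - 34 = 18 m/s
Time to catch: t = d₀/v_rel = 470/18 = 26.11 s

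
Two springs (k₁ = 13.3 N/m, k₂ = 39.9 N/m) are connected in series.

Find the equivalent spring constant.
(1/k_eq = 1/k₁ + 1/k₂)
1/k_eq = 1/13.3 + 1/39.9 = 0.10025; k_eq = 9.975 N/m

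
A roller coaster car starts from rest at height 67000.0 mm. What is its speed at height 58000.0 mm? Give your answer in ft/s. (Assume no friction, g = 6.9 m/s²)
mgh₁ = ½mv₂² + mgh₂ → v₂ = √(2g(h₁−h₂)) = √(2×6.9×(67−58)) = 11.14 m/s = 36.56 ft/s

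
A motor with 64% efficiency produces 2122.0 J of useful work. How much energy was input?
W_in = W_out/η = 2122.0/0.64 = 3315.6 J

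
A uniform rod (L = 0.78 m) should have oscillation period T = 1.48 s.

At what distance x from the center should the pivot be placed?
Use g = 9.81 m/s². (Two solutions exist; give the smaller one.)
T = 2π√((L²/12 + x²)/(gx)). Let c = T²g/(4π²) = 0.5443.
x² − cx + L²/12 = 0 → x = (c − √(c² − L²/3))/2 = 0.1193 m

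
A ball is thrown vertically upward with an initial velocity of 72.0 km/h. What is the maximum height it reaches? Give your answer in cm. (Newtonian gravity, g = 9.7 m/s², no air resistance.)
h_max = v₀²/(2g) (with unit conversion) = 2062.0 cm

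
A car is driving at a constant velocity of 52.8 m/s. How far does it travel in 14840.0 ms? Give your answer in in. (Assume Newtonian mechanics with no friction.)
d = vt (with unit conversion) = 30850.0 in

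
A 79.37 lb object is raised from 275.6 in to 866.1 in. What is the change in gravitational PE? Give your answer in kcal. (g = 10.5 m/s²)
ΔPE = mg(h₂ − h₁) = 36 kg × 10.5 m/s² × (22 − 7) m = 5670 J = 1.355 kcal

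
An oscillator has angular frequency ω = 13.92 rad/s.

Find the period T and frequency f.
T = 2π/ω = 2π/13.92 = 0.4514 s; f = ω/2π = 2.215 Hz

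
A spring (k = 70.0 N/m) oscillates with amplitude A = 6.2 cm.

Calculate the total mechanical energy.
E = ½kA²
E = ½kA² = ½×70.0×(0.062)² = 0.1345 J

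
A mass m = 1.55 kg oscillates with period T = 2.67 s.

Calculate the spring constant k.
T = 2π√(m/k) → k = m(2π/T)² = 1.55×(2π/2.67)² = 8.584 N/m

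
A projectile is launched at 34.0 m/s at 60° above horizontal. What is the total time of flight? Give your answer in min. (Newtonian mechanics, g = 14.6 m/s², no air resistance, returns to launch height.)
T = 2v₀sin(θ)/g (with unit conversion) = 0.06723 min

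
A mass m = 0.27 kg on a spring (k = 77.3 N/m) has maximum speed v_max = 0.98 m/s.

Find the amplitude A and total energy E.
½mv²_max = ½kA² → A = v_max√(m/k) = 0.98×√(0.27/77.3) = 0.05792 m = 5.792 cm
E = ½mv²_max = ½×0.27×0.98² = 0.1297 J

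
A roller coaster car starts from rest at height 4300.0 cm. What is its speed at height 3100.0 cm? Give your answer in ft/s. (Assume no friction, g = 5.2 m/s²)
mgh₁ = ½mv₂² + mgh₂ → v₂ = √(2g(h₁−h₂)) = √(2×5.2×(43−31)) = 11.17 m/s = 36.65 ft/s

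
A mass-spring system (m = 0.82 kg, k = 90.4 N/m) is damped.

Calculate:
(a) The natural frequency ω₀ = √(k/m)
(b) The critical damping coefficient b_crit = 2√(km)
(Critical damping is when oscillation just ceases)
ω₀ = √(k/m) = √(90.4/0.82) = 10.5 rad/s
b_crit = 2√(km) = 2√(90.4×0.82) = 17.22 kg/s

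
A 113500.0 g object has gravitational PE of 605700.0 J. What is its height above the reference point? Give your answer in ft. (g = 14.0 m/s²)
PE = mgh → h = PE/(mg) = 6.057e+05 J / (113.5 kg × 14.0 m/s²) = 381.2 m = 1251.0 ft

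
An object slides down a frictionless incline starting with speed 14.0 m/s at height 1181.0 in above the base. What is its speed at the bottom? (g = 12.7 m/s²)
½mv₀² + mgh = ½mv² → v = √(v₀² + 2gh) = √(14² + 2×12.7×30) = 30.95 m/s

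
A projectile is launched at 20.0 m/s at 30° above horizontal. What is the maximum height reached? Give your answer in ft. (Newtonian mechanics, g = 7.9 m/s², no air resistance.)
H = v₀²sin²(θ)/(2g) (with unit conversion) = 20.76 ft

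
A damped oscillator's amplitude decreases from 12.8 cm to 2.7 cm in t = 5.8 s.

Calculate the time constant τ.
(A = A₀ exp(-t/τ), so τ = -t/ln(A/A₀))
A/A₀ = 2.7/12.8 = 0.2109; ln(A/A₀) = -1.556
τ = −t/ln(A/A₀) = −5.8/-1.556 = 3.727 s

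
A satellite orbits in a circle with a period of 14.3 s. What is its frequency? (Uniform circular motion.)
f = 1/T = 1/14.3 = 0.0699 Hz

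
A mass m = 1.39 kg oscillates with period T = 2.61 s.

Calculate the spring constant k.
T = 2π√(m/k) → k = m(2π/T)² = 1.39×(2π/2.61)² = 8.056 N/m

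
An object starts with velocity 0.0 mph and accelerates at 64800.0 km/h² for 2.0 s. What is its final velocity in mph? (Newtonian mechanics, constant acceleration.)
v = v₀ + at (with unit conversion) = 22.37 mph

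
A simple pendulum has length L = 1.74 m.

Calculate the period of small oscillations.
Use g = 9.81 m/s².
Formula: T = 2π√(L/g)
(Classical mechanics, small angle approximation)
T = 2π√(L/g) = 2π√(1.74/9.81) = 2.646 s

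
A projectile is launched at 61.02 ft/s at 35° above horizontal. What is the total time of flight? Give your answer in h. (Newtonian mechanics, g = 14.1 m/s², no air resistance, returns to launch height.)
T = 2v₀sin(θ)/g (with unit conversion) = 0.0004203 h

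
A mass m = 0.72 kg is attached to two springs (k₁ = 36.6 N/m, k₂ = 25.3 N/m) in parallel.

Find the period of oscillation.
k_eq = k₁+k₂ = 61.9 N/m
T = 2π√(m/k_eq) = 2π√(0.72/61.9) = 0.6776 s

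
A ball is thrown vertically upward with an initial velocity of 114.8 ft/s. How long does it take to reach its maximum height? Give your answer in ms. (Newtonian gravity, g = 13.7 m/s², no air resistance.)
t_up = v₀/g (with unit conversion) = 2554.0 ms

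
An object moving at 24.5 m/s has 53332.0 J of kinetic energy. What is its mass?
KE = ½mv² → m = 2KE/v² = 2×53332.0/24.5² = 177.7 kg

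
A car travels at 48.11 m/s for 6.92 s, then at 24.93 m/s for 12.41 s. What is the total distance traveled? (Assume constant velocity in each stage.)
d₁ = v₁t₁ = 48.11 × 6.92 = 332.921 m
d₂ = v₂t₂ = 24.93 × 12.41 = 309.381 m
d_total = 332.921 + 309.381 = 642.3 m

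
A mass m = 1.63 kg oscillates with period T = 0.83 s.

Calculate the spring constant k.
T = 2π√(m/k) → k = m(2π/T)² = 1.63×(2π/0.83)² = 93.41 N/m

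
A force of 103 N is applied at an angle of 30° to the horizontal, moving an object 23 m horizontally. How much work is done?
W = Fd cosθ = 103×23×cos(30°) = 2051.6 J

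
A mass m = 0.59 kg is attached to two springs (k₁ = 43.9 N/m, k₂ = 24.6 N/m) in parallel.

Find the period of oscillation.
k_eq = k₁+k₂ = 68.5 N/m
T = 2π√(m/k_eq) = 2π√(0.59/68.5) = 0.5831 s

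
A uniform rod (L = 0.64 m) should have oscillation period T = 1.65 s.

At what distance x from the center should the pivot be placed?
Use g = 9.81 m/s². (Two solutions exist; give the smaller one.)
T = 2π√((L²/12 + x²)/(gx)). Let c = T²g/(4π²) = 0.6765.
x² − cx + L²/12 = 0 → x = (c − √(c² − L²/3))/2 = 0.05491 m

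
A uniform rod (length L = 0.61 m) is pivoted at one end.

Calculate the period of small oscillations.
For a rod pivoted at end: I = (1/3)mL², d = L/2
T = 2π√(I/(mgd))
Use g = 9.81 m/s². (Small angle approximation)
I/m = (1/3)L² = 0.124 m²; d = L/2 = 0.305 m
T = 2π√(I/(mgd)) = 2π√(0.124/(9.81×0.305)) = 1.279 s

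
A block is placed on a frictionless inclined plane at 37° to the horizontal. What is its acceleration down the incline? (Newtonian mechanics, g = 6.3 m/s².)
a = g sin(θ) = 6.3 × sin(37°) = 6.3 × 0.6018 = 3.79 m/s²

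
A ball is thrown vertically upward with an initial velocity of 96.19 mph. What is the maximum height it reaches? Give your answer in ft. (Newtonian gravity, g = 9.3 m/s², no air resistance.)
h_max = v₀²/(2g) (with unit conversion) = 326.2 ft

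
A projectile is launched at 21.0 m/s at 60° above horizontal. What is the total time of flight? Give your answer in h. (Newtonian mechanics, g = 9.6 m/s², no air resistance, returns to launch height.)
T = 2v₀sin(θ)/g (with unit conversion) = 0.001052 h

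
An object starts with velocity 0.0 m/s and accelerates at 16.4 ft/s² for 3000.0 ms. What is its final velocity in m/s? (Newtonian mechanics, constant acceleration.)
v = v₀ + at (with unit conversion) = 15.0 m/s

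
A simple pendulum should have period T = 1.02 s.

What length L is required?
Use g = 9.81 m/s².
T = 2π√(L/g) → L = g(T/2π)² = 9.81×(1.02/2π)² = 0.2585 m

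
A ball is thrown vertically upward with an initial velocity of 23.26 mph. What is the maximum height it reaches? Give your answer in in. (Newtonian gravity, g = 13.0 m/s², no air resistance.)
h_max = v₀²/(2g) (with unit conversion) = 163.7 in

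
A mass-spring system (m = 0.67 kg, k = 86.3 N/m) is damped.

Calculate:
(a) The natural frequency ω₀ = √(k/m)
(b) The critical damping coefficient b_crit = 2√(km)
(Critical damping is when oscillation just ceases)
ω₀ = √(k/m) = √(86.3/0.67) = 11.35 rad/s
b_crit = 2√(km) = 2√(86.3×0.67) = 15.21 kg/s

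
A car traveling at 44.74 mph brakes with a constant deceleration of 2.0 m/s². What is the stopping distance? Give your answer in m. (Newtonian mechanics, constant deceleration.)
d = v₀² / (2a) (with unit conversion) = 100.0 m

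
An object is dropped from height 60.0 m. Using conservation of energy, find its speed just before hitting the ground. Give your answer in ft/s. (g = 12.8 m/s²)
mgh = ½mv² → v = √(2gh) = √(2×12.8×60) = 39.19 m/s = 128.6 ft/s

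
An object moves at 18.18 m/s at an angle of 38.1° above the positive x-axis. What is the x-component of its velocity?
vₓ = v cos(θ) = 18.18 × cos(38.1°) = 14.31 m/s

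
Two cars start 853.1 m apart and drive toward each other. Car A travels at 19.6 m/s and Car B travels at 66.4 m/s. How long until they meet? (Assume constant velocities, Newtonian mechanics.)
Combined speed: v_combined = 19.6 + 66.4 = 86 m/s
Time to meet: t = d/86 = 853.1/86 = 9.92 s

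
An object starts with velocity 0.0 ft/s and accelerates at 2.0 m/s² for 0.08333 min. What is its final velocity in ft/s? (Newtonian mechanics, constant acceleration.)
v = v₀ + at (with unit conversion) = 32.81 ft/s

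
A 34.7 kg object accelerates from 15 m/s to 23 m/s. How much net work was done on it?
W_net = ΔKE = ½m(v₂² − v₁²) = ½×34.7×(23² − 15²) = 5274.4 J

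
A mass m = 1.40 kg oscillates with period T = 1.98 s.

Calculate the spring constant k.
T = 2π√(m/k) → k = m(2π/T)² = 1.4×(2π/1.98)² = 14.1 N/m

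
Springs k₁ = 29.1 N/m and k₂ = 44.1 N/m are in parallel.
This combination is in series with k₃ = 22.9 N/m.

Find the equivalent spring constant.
k₁₂ = k₁ + k₂ = 73.2 N/m (parallel)
1/k_eq = 1/k₁₂ + 1/k₃ → k_eq = 17.44 N/m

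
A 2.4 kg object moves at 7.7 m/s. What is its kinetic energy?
KE = ½mv² = ½×2.4×7.7² = 71.148 J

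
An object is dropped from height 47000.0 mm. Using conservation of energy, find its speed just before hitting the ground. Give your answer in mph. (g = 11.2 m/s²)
mgh = ½mv² → v = √(2gh) = √(2×11.2×47) = 32.45 m/s = 72.58 mph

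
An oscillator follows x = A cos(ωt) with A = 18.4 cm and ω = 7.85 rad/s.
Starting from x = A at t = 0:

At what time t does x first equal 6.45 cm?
cos(ωt) = x/A = 6.45/18.4 = 0.3505
ωt = arccos(0.3505) = 1.213 rad
t = 1.213/7.85 = 0.1545 s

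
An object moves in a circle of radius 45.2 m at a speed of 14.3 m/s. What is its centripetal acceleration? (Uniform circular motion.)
a_c = v²/r = 14.3²/45.2 = 204.49/45.2 = 4.52 m/s²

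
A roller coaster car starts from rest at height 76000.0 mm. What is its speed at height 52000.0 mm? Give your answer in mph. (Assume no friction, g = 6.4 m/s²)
mgh₁ = ½mv₂² + mgh₂ → v₂ = √(2g(h₁−h₂)) = √(2×6.4×(76−52)) = 17.53 m/s = 39.21 mph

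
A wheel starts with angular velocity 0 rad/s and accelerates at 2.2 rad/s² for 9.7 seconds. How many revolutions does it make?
θ = ω₀t + ½αt² = 0×9.7 + ½×2.2×9.7² = 103.5 rad
Revolutions = θ/(2π) = 103.5/(2π) = 16.47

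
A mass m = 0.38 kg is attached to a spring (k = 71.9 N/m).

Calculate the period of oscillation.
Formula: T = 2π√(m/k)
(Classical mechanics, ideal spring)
T = 2π√(m/k) = 2π√(0.38/71.9) = 0.4568 s; f = 1/T = 2.189 Hz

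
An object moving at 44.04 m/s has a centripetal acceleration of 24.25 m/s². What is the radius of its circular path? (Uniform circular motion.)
r = v²/a_c = 44.04²/24.25 = 79.98 m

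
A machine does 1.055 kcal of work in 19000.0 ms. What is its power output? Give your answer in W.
P = W/t = 4414 J / 19 s = 232.3 W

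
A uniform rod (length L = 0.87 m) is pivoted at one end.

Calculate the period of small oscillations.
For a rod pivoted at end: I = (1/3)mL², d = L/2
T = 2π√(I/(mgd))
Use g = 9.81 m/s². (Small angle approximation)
I/m = (1/3)L² = 0.2523 m²; d = L/2 = 0.435 m
T = 2π√(I/(mgd)) = 2π√(0.2523/(9.81×0.435)) = 1.528 s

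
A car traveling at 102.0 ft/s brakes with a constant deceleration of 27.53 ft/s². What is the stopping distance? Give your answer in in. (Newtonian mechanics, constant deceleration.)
d = v₀² / (2a) (with unit conversion) = 2267.0 in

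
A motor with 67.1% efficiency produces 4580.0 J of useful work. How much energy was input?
W_in = W_out/η = 4580.0/0.671 = 6825.6 J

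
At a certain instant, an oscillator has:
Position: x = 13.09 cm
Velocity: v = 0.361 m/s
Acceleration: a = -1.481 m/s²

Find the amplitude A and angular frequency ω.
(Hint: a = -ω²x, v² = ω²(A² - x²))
a = −ω²x → ω = √(|a|/x) = √(1.481/0.1309) = 3.364 rad/s
v² = ω²(A² − x²) → A = √(x² + v²/ω²) = √(0.1309² + 0.361²/3.364²) = 0.1693 m = 16.93 cm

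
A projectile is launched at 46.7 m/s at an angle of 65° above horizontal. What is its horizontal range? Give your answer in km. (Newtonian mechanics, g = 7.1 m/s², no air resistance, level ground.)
R = v₀² sin(2θ) / g (with unit conversion) = 0.2353 km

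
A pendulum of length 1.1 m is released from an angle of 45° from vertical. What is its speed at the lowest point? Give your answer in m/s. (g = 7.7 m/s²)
h = L(1 − cosθ) = 1.1×(1 − cos45°) = 0.3222 m
v = √(2gh) = √(2×7.7×0.3222) = 2.227 m/s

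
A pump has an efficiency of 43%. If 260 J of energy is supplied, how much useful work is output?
W_out = η × W_in = 0.43 × 260 = 111.8 J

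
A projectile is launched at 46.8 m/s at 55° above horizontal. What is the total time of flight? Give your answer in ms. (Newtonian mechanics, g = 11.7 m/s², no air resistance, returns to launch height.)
T = 2v₀sin(θ)/g (with unit conversion) = 6553.0 ms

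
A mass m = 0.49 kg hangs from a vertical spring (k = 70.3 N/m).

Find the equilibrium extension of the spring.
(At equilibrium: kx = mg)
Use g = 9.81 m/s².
x_eq = mg/k = 0.49×9.81/70.3 = 0.06838 m = 6.838 cm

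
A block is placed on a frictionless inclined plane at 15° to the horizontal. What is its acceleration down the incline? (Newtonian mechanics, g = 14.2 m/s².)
a = g sin(θ) = 14.2 × sin(15°) = 14.2 × 0.2588 = 3.68 m/s²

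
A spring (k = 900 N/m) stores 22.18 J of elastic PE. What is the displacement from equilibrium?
PE = ½kx² → x = √(2PE/k) = √(2×22.18/900) = 0.222 m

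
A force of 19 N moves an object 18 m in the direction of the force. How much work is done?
W = Fd = 19×18 = 342.0 J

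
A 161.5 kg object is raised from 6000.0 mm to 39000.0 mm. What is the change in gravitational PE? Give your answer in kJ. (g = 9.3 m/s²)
ΔPE = mg(h₂ − h₁) = 161.5 kg × 9.3 m/s² × (39 − 6) m = 4.956e+04 J = 49.56 kJ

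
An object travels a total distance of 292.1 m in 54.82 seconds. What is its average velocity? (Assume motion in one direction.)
v_avg = Δd / Δt = 292.1 / 54.82 = 5.33 m/s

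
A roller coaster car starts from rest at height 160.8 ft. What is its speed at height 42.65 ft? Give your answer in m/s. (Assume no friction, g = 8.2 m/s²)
mgh₁ = ½mv₂² + mgh₂ → v₂ = √(2g(h₁−h₂)) = √(2×8.2×(49.01−13)) = 24.3 m/s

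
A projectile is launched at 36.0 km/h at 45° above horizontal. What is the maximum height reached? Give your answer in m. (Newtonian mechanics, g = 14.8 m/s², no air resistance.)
H = v₀²sin²(θ)/(2g) (with unit conversion) = 1.689 m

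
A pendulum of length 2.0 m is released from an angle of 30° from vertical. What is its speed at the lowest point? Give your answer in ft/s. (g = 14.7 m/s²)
h = L(1 − cosθ) = 2.0×(1 − cos30°) = 0.2679 m
v = √(2gh) = √(2×14.7×0.2679) = 2.807 m/s = 9.208 ft/s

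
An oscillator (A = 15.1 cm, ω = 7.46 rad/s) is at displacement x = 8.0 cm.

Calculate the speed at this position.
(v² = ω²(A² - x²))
v = ω√(A² − x²) = 7.46×√(0.151² − 0.08²) = 0.9554 m/s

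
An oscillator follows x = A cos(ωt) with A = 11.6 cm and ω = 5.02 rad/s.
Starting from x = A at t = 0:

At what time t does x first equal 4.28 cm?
cos(ωt) = x/A = 4.28/11.6 = 0.369
ωt = arccos(0.369) = 1.193 rad
t = 1.193/5.02 = 0.2376 s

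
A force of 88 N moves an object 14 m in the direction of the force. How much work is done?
W = Fd = 88×14 = 1232.0 J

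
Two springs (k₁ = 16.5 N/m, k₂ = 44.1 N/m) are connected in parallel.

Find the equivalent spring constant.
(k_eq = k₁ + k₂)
k_eq = k₁ + k₂ = 16.5 + 44.1 = 60.6 N/m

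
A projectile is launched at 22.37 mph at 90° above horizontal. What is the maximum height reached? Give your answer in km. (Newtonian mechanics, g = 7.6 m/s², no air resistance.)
H = v₀²sin²(θ)/(2g) (with unit conversion) = 0.006579 km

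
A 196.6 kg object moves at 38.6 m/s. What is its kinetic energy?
KE = ½mv² = ½×196.6×38.6² = 146463.1 J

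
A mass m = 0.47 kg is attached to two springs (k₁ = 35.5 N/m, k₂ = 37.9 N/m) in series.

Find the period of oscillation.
k_eq = k₁k₂/(k₁+k₂) = 18.33 N/m
T = 2π√(m/k_eq) = 2π√(0.47/18.33) = 1.006 s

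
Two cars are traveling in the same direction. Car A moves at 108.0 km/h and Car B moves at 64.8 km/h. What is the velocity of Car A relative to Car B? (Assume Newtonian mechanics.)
v_rel = v_A - v_B = 108.0 - 64.8 = 43.2 km/h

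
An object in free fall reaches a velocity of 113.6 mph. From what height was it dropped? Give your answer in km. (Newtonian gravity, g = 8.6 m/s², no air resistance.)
h = v²/(2g) (with unit conversion) = 0.1499 km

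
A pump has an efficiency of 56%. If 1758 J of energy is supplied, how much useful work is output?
W_out = η × W_in = 0.56 × 1758 = 984.48 J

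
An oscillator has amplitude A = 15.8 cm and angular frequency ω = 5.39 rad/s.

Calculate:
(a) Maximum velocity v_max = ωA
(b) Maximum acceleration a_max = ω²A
v_max = ωA = 5.39×0.158 = 0.8516 m/s
a_max = ω²A = 5.39²×0.158 = 4.59 m/s²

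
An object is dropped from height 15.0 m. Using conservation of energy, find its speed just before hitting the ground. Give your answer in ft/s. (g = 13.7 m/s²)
mgh = ½mv² → v = √(2gh) = √(2×13.7×15) = 20.27 m/s = 66.51 ft/s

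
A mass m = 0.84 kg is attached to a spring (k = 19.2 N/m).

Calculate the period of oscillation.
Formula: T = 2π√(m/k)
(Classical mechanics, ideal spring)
T = 2π√(m/k) = 2π√(0.84/19.2) = 1.314 s; f = 1/T = 0.7609 Hz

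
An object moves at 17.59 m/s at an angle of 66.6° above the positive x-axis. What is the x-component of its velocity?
vₓ = v cos(θ) = 17.59 × cos(66.6°) = 6.99 m/s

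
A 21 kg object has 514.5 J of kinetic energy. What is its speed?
KE = ½mv² → v = √(2KE/m) = √(2×514.5/21) = 7.0 m/s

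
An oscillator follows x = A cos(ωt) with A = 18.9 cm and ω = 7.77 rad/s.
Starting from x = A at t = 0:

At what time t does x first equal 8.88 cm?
cos(ωt) = x/A = 8.88/18.9 = 0.4698
ωt = arccos(0.4698) = 1.082 rad
t = 1.082/7.77 = 0.1392 s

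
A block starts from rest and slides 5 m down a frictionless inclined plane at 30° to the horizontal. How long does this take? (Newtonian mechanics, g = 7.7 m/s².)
a = g sin(θ) = 7.7 × sin(30°) = 3.85 m/s²
t = √(2d/a) = √(2 × 5 / 3.85) = 1.61 s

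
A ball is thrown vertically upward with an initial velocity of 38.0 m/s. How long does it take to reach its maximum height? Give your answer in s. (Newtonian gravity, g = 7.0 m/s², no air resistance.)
t_up = v₀/g = 5.429 s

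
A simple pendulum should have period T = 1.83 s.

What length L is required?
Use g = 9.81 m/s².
T = 2π√(L/g) → L = g(T/2π)² = 9.81×(1.83/2π)² = 0.8322 m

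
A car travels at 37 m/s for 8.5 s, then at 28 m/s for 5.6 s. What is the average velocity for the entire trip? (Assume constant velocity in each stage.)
d₁ = v₁t₁ = 37 × 8.5 = 314.5 m
d₂ = v₂t₂ = 28 × 5.6 = 156.8 m
d_total = 471.3 m, t_total = 14.1 s
v_avg = d_total/t_total = 471.3/14.1 = 33.43 m/s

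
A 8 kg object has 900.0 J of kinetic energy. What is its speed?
KE = ½mv² → v = √(2KE/m) = √(2×900.0/8) = 15.0 m/s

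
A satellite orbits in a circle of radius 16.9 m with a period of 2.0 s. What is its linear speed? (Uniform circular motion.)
v = 2πr/T = 2π×16.9/2.0 = 53.09 m/s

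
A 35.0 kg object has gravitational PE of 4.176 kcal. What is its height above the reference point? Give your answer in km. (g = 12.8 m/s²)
PE = mgh → h = PE/(mg) = 1.747e+04 J / (35 kg × 12.8 m/s²) = 39 m = 0.039 km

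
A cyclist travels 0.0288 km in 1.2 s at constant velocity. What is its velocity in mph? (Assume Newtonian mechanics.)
v = d/t (with unit conversion) = 53.69 mph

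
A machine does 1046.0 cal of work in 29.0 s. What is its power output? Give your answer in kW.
P = W/t = 4376 J / 29 s = 150.9 W = 0.1509 kW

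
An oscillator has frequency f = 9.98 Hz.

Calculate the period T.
T = 1/f = 1/9.98 = 0.1002 s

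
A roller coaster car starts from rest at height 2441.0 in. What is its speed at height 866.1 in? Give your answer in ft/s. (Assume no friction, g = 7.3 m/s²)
mgh₁ = ½mv₂² + mgh₂ → v₂ = √(2g(h₁−h₂)) = √(2×7.3×(62−22)) = 24.17 m/s = 79.29 ft/s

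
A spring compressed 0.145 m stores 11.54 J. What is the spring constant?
PE = ½kx² → k = 2PE/x² = 2×11.54/0.145² = 1098.0 N/m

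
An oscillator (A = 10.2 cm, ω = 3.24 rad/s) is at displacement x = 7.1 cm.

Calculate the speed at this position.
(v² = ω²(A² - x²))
v = ω√(A² − x²) = 3.24×√(0.102² − 0.071²) = 0.2373 m/s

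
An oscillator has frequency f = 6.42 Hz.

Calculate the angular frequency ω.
ω = 2πf = 2π×6.42 = 40.34 rad/s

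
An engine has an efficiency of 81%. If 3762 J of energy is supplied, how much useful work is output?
W_out = η × W_in = 0.81 × 3762 = 3047.2 J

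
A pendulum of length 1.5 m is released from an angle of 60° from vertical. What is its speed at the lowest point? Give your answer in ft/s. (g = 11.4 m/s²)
h = L(1 − cosθ) = 1.5×(1 − cos60°) = 0.75 m
v = √(2gh) = √(2×11.4×0.75) = 4.135 m/s = 13.57 ft/s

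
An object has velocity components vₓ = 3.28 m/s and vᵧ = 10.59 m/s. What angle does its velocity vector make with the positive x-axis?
θ = arctan(vᵧ/vₓ) = arctan(10.59/3.28) = 72.79°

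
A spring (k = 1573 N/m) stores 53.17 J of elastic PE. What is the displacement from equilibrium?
PE = ½kx² → x = √(2PE/k) = √(2×53.17/1573) = 0.26 m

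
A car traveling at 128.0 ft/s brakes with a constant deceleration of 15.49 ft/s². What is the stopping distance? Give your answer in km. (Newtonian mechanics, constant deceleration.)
d = v₀² / (2a) (with unit conversion) = 0.1612 km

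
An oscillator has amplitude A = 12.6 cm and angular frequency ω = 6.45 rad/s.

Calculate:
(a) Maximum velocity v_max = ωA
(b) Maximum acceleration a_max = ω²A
v_max = ωA = 6.45×0.126 = 0.8127 m/s
a_max = ω²A = 6.45²×0.126 = 5.242 m/s²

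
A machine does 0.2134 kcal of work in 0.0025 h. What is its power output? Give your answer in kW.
P = W/t = 892.9 J / 9 s = 99.21 W = 0.09921 kW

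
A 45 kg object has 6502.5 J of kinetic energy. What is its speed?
KE = ½mv² → v = √(2KE/m) = √(2×6502.5/45) = 17.0 m/s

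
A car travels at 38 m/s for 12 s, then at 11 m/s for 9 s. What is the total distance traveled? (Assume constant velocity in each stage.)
d₁ = v₁t₁ = 38 × 12 = 456 m
d₂ = v₂t₂ = 11 × 9 = 99 m
d_total = 456 + 99 = 555 m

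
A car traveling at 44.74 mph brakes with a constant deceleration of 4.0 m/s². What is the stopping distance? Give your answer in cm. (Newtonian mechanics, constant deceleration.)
d = v₀² / (2a) (with unit conversion) = 5000.0 cm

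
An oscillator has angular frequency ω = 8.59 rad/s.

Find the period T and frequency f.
T = 2π/ω = 2π/8.59 = 0.7315 s; f = ω/2π = 1.367 Hz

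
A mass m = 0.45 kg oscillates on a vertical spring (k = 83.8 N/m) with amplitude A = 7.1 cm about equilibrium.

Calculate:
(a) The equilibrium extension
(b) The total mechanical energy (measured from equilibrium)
x_eq = mg/k = 0.45×9.81/83.8 = 0.05268 m = 5.268 cm
E = ½kA² = ½×83.8×(0.071)² = 0.2112 J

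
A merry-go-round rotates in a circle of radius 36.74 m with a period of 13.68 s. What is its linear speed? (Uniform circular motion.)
v = 2πr/T = 2π×36.74/13.68 = 16.87 m/s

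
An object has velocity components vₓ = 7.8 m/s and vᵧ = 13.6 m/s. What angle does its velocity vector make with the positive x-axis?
θ = arctan(vᵧ/vₓ) = arctan(13.6/7.8) = 60.16°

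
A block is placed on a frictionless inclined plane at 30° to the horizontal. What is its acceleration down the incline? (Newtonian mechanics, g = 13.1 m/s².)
a = g sin(θ) = 13.1 × sin(30°) = 13.1 × 0.5 = 6.55 m/s²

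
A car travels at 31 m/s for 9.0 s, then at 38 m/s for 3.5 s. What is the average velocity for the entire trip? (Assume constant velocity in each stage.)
d₁ = v₁t₁ = 31 × 9.0 = 279 m
d₂ = v₂t₂ = 38 × 3.5 = 133 m
d_total = 412.0 m, t_total = 12.5 s
v_avg = d_total/t_total = 412.0/12.5 = 32.96 m/s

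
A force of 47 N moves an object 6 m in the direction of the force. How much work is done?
W = Fd = 47×6 = 282.0 J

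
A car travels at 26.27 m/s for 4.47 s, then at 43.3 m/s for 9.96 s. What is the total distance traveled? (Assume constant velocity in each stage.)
d₁ = v₁t₁ = 26.27 × 4.47 = 117.427 m
d₂ = v₂t₂ = 43.3 × 9.96 = 431.268 m
d_total = 117.427 + 431.268 = 548.69 m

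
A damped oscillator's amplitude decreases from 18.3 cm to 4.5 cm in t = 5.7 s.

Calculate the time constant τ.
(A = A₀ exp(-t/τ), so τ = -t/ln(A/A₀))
A/A₀ = 4.5/18.3 = 0.2459; ln(A/A₀) = -1.403
τ = −t/ln(A/A₀) = −5.7/-1.403 = 4.063 s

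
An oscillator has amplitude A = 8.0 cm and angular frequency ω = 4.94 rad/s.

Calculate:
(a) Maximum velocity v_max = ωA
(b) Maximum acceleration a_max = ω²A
v_max = ωA = 4.94×0.08 = 0.3952 m/s
a_max = ω²A = 4.94²×0.08 = 1.952 m/s²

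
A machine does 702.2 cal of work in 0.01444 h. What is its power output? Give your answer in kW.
P = W/t = 2938 J / 51.98 s = 56.52 W = 0.05652 kW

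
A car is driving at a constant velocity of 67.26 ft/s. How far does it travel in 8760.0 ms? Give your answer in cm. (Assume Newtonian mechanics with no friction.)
d = vt (with unit conversion) = 17960.0 cm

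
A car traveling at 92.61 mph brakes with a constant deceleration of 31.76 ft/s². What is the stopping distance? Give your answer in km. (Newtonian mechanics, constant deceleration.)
d = v₀² / (2a) (with unit conversion) = 0.08853 km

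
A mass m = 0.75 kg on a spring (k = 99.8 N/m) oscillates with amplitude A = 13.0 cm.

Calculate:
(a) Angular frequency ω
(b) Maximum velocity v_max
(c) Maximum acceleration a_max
ω = √(k/m) = √(99.8/0.75) = 11.54 rad/s
v_max = ωA = 11.54×0.13 = 1.5 m/s
a_max = ω²A = 11.54²×0.13 = 17.3 m/s²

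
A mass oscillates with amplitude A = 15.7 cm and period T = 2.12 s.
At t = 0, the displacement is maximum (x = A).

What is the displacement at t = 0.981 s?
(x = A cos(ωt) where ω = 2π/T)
ω = 2π/T = 2π/2.12 = 2.964 rad/s
x = A cos(ωt) = 15.7×cos(2.964×0.981) = -15.27 cm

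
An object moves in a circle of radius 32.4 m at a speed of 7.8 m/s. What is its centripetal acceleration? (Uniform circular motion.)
a_c = v²/r = 7.8²/32.4 = 60.84/32.4 = 1.88 m/s²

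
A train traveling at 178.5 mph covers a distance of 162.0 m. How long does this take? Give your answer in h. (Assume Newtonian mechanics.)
t = d/v (with unit conversion) = 0.0005639 h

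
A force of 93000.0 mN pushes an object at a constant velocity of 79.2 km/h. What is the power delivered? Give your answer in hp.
P = Fv = 93 N × 22 m/s = 2046 W = 2.744 hp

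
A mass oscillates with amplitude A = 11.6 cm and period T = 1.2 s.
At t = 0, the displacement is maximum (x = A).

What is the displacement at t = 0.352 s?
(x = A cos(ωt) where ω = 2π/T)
ω = 2π/T = 2π/1.2 = 5.236 rad/s
x = A cos(ωt) = 11.6×cos(5.236×0.352) = -3.119 cm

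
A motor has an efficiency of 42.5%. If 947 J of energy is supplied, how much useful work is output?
W_out = η × W_in = 0.425 × 947 = 402.47 J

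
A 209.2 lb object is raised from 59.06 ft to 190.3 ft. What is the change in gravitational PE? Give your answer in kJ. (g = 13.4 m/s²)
ΔPE = mg(h₂ − h₁) = 94.89 kg × 13.4 m/s² × (58 − 18) m = 5.086e+04 J = 50.86 kJ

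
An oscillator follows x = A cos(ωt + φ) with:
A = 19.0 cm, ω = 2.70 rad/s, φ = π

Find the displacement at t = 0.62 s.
x = A cos(ωt + φ) = 19.0×cos(2.7×0.62 + π) = 1.957 cm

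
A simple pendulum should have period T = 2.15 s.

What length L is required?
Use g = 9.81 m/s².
T = 2π√(L/g) → L = g(T/2π)² = 9.81×(2.15/2π)² = 1.149 m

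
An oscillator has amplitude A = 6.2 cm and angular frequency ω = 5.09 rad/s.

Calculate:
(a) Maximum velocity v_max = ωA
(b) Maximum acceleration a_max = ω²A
v_max = ωA = 5.09×0.062 = 0.3156 m/s
a_max = ω²A = 5.09²×0.062 = 1.606 m/s²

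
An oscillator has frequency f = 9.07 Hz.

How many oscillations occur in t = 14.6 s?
n = f×t = 9.07×14.6 = 132.4 oscillations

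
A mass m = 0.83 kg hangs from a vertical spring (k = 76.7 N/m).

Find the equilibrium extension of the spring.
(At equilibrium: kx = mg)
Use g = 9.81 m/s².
x_eq = mg/k = 0.83×9.81/76.7 = 0.1062 m = 10.62 cm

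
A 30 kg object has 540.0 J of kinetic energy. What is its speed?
KE = ½mv² → v = √(2KE/m) = √(2×540.0/30) = 6.0 m/s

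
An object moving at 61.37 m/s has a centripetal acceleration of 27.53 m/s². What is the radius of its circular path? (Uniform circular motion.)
r = v²/a_c = 61.37²/27.53 = 136.81 m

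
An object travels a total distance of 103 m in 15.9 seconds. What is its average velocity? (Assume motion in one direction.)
v_avg = Δd / Δt = 103 / 15.9 = 6.48 m/s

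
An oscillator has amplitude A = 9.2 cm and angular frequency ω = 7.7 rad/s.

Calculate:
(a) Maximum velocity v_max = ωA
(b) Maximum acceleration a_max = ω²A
v_max = ωA = 7.7×0.092 = 0.7084 m/s
a_max = ω²A = 7.7²×0.092 = 5.455 m/s²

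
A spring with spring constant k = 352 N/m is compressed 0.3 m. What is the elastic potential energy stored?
PE = ½kx² = ½×352×0.3² = 15.84 J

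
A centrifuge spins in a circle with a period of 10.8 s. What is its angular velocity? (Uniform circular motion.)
ω = 2π/T = 2π/10.8 = 0.5818 rad/s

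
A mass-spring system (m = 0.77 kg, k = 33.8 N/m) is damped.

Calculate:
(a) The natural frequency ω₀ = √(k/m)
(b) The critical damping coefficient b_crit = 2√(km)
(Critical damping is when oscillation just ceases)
ω₀ = √(k/m) = √(33.8/0.77) = 6.625 rad/s
b_crit = 2√(km) = 2√(33.8×0.77) = 10.2 kg/s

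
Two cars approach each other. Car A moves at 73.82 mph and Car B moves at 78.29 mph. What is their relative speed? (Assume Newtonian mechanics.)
v_rel = v_A + v_B = 73.82 + 78.29 = 152.1 mph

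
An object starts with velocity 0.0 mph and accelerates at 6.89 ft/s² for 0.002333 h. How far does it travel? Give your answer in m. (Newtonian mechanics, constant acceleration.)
d = v₀t + ½at² (with unit conversion) = 74.07 m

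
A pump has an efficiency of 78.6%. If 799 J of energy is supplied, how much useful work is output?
W_out = η × W_in = 0.786 × 799 = 628.01 J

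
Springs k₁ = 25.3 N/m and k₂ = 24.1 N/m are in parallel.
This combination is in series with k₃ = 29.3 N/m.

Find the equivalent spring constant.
k₁₂ = k₁ + k₂ = 49.4 N/m (parallel)
1/k_eq = 1/k₁₂ + 1/k₃ → k_eq = 18.39 N/m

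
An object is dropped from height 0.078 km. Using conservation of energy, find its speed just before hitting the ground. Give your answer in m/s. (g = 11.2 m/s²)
mgh = ½mv² → v = √(2gh) = √(2×11.2×78) = 41.8 m/s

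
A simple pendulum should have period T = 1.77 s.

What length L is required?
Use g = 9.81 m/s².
T = 2π√(L/g) → L = g(T/2π)² = 9.81×(1.77/2π)² = 0.7785 m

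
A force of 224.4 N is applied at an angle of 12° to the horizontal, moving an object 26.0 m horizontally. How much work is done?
W = Fd cosθ = 224.4×26.0×cos(12°) = 5706.9 J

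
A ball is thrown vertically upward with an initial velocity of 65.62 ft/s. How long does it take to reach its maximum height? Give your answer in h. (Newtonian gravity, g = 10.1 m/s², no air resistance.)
t_up = v₀/g (with unit conversion) = 0.0005501 h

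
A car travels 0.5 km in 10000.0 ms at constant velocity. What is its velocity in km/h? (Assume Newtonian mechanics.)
v = d/t (with unit conversion) = 180.0 km/h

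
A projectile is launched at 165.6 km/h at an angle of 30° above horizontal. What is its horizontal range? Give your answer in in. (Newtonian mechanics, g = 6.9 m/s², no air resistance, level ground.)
R = v₀² sin(2θ) / g (with unit conversion) = 10460.0 in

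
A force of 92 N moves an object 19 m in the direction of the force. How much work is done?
W = Fd = 92×19 = 1748.0 J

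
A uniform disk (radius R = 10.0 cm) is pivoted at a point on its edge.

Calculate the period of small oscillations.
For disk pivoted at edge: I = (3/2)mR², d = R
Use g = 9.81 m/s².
I/m = (3/2)R² = 0.015 m²; d = R = 0.1 m
T = 2π√((3/2)R²/(gR)) = 2π√(3R/(2g)) = 0.7769 s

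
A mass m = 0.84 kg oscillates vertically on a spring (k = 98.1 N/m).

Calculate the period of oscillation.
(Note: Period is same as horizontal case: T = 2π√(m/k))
T = 2π√(m/k) = 2π√(0.84/98.1) = 0.5814 s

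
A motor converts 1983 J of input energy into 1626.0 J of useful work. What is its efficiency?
η = W_out/W_in = 1626.0/1983 = 0.82 = 82.0%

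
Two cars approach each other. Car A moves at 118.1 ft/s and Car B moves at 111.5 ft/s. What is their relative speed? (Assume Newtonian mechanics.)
v_rel = v_A + v_B = 118.1 + 111.5 = 229.6 ft/s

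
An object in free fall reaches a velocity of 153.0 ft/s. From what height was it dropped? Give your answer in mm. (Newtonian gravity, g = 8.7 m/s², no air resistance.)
h = v²/(2g) (with unit conversion) = 125000.0 mm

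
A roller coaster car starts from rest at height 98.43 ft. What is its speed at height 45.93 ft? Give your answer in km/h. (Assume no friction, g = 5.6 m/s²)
mgh₁ = ½mv₂² + mgh₂ → v₂ = √(2g(h₁−h₂)) = √(2×5.6×(30−14)) = 13.39 m/s = 48.19 km/h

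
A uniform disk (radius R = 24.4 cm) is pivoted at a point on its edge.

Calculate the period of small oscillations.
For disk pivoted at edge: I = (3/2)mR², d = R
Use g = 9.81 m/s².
I/m = (3/2)R² = 0.0893 m²; d = R = 0.244 m
T = 2π√((3/2)R²/(gR)) = 2π√(3R/(2g)) = 1.214 s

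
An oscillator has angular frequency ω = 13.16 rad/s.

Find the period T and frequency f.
T = 2π/ω = 2π/13.16 = 0.4774 s; f = ω/2π = 2.094 Hz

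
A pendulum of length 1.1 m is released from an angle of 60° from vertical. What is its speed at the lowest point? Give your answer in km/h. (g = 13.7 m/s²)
h = L(1 − cosθ) = 1.1×(1 − cos60°) = 0.55 m
v = √(2gh) = √(2×13.7×0.55) = 3.882 m/s = 13.98 km/h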